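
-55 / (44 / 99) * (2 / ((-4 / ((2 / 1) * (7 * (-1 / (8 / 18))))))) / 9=-3465 / 16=-216.56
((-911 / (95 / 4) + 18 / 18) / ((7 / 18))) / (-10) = 4563 / 475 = 9.61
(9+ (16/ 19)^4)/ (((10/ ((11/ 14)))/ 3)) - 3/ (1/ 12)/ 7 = -2.90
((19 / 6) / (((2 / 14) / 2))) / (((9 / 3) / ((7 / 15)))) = 931 / 135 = 6.90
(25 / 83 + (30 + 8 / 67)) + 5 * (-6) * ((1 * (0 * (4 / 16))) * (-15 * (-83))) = 169169 / 5561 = 30.42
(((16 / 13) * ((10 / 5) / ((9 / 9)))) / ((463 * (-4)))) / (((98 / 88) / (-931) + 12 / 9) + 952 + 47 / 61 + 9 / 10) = -6119520 / 4396998140509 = -0.00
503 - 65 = 438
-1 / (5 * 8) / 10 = -1 / 400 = -0.00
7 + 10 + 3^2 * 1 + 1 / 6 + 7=199 / 6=33.17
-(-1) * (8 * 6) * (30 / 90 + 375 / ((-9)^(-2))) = 1458016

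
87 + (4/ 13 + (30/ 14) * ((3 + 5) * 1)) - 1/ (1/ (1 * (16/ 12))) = 28151/ 273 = 103.12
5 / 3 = 1.67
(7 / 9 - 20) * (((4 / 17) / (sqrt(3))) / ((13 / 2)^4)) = -11072 * sqrt(3) / 13109499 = -0.00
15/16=0.94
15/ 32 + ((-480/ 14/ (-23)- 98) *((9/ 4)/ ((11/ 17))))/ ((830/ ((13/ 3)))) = -30182301/ 23518880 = -1.28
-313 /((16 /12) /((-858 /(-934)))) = -402831 /1868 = -215.65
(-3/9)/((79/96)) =-32/79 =-0.41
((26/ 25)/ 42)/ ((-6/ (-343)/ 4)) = 1274/ 225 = 5.66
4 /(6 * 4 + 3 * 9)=0.08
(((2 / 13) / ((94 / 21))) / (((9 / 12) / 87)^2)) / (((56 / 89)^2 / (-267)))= -5335910361 / 17108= -311895.63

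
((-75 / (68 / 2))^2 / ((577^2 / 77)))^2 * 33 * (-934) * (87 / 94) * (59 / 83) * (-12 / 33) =1349074406998828125 / 144455765414828525044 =0.01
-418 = -418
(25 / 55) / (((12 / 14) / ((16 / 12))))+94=9376 / 99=94.71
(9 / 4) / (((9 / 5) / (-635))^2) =10080625 / 36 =280017.36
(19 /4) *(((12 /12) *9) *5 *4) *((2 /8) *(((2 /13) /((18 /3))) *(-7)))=-1995 /52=-38.37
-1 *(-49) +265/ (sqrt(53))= 85.40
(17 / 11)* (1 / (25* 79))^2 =17 / 42906875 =0.00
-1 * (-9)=9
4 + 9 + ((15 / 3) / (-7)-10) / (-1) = 166 / 7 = 23.71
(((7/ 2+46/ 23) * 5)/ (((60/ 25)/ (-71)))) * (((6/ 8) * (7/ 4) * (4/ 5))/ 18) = -27335/ 576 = -47.46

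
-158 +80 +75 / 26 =-1953 / 26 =-75.12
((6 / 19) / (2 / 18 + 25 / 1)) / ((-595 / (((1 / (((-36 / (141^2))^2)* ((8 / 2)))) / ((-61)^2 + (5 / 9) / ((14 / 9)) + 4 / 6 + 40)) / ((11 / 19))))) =-395254161 / 534208584800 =-0.00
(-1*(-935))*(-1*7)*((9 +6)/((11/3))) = -26775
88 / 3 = 29.33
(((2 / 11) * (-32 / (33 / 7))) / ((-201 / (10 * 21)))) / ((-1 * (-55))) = 6272 / 267531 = 0.02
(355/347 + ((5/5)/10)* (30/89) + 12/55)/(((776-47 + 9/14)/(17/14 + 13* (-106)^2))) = 4428535787144/17350841475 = 255.23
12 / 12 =1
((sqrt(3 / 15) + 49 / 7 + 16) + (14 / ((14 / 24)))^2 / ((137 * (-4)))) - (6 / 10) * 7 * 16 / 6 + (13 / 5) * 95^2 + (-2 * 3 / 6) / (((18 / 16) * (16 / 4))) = sqrt(5) / 5 + 144726622 / 6165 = 23475.97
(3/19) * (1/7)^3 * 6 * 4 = 72/6517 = 0.01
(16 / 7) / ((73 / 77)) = 176 / 73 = 2.41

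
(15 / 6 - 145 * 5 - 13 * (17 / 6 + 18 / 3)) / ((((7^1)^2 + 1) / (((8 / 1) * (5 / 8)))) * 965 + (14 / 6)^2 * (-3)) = -2512 / 28901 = -0.09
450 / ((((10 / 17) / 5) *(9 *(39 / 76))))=32300 / 39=828.21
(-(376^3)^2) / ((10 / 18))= -25431359608848384 / 5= -5086271921769676.80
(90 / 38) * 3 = 135 / 19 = 7.11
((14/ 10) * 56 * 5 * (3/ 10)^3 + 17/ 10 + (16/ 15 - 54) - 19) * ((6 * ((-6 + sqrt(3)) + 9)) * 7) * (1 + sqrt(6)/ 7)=-44737 * (sqrt(3) + 3) * (sqrt(6) + 7)/ 125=-16003.49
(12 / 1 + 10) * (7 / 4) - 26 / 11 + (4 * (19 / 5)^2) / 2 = 65.02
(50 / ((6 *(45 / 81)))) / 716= 15 / 716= 0.02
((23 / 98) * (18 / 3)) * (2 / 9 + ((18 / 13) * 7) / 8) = 15433 / 7644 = 2.02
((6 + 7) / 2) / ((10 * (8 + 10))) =13 / 360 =0.04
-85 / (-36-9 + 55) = -17 / 2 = -8.50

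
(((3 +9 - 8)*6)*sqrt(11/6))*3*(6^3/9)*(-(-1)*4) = 1152*sqrt(66) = 9358.89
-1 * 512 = -512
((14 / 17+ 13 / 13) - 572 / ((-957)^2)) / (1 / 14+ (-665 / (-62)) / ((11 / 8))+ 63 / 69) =25755007390 / 124120163241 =0.21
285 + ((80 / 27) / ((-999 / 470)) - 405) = -3274360 / 26973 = -121.39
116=116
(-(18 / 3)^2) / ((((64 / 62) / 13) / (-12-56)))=61659 / 2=30829.50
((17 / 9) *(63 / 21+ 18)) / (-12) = -119 / 36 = -3.31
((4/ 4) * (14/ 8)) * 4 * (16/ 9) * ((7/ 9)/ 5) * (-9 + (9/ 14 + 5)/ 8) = -6503/ 405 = -16.06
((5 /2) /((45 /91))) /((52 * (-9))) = -7 /648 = -0.01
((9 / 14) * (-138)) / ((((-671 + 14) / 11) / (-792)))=-601128 / 511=-1176.38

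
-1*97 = -97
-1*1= -1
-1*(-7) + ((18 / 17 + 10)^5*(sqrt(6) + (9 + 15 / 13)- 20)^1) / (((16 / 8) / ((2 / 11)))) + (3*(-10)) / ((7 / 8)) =-210463741856769 / 1421276857 + 234849287168*sqrt(6) / 15618427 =-111248.56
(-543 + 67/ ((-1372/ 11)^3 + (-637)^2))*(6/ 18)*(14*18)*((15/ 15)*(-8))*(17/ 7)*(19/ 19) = 1810060980517248/ 2042552309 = 886176.07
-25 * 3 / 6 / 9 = -25 / 18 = -1.39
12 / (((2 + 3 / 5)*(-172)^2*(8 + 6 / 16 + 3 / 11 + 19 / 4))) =110 / 9446541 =0.00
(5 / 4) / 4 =5 / 16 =0.31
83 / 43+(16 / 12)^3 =4993 / 1161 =4.30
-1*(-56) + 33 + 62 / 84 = 3769 / 42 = 89.74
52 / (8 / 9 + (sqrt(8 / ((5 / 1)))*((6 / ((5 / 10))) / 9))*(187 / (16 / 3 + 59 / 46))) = -4030065 / 198064886 + 34173009*sqrt(10) / 99032443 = 1.07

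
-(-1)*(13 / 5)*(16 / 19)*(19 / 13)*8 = 128 / 5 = 25.60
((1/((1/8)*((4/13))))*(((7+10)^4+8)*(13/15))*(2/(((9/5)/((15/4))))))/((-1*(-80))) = 1568489/16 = 98030.56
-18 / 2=-9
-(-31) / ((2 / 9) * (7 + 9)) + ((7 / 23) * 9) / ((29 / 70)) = 327213 / 21344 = 15.33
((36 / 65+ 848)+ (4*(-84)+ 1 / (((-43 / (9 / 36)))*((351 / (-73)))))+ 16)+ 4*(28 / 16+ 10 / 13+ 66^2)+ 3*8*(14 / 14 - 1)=5422200089 / 301860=17962.63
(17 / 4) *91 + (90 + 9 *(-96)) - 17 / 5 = -7813 / 20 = -390.65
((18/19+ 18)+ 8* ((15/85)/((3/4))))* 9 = 60552/323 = 187.47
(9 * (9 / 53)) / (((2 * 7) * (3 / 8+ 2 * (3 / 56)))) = 12 / 53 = 0.23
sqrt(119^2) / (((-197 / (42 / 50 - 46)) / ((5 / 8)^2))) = 134351 / 12608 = 10.66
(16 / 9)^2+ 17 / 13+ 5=9970 / 1053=9.47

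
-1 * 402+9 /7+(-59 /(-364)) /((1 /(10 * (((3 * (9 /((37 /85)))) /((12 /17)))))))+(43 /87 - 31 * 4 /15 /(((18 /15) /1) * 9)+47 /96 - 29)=-72653875325 /253090656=-287.07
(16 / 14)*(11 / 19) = 88 / 133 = 0.66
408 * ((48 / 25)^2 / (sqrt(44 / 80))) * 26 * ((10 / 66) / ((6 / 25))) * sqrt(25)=166444.50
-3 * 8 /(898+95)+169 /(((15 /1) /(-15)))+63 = -35094 /331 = -106.02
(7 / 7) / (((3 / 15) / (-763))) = -3815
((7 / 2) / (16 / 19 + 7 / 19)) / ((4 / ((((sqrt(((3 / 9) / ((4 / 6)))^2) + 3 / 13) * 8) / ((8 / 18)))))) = 9.51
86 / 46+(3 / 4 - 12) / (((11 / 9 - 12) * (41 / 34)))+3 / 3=683319 / 182942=3.74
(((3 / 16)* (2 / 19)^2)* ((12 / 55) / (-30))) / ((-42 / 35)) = 1 / 79420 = 0.00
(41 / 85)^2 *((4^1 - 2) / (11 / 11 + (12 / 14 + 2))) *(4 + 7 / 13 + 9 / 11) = 18027044 / 27895725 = 0.65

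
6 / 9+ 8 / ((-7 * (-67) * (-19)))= 17798 / 26733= 0.67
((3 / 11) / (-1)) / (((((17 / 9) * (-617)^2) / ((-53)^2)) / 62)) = -4702266 / 71188843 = -0.07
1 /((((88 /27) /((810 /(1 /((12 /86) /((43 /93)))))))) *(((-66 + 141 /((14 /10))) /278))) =12216015 /20339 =600.62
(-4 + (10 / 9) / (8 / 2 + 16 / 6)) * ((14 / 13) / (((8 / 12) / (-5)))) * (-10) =-4025 / 13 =-309.62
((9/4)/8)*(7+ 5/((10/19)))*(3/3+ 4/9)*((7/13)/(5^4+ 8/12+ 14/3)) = 693/121024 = 0.01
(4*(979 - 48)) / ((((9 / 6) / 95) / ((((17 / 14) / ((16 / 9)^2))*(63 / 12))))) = 121788765 / 256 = 475737.36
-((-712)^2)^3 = -130280663537680384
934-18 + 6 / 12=1833 / 2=916.50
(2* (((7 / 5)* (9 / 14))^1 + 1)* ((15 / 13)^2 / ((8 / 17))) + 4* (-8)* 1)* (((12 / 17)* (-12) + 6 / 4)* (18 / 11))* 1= 61278957 / 252824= 242.38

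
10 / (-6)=-5 / 3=-1.67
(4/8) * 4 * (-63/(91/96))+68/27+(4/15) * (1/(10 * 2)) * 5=-228743/1755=-130.34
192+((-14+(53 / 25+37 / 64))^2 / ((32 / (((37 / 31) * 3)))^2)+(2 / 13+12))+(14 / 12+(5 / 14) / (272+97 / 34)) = 29552723047212110717 / 142821223301120000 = 206.92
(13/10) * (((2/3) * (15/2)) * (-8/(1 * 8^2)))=-13/16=-0.81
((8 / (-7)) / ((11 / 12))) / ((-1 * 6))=16 / 77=0.21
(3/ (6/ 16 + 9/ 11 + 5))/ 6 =44/ 545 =0.08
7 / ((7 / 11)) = 11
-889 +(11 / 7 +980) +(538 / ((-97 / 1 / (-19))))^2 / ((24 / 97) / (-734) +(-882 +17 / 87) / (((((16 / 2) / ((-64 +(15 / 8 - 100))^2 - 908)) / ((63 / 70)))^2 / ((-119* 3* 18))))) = 39280279390095452792067788803432 / 424324005756101749080461042763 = 92.57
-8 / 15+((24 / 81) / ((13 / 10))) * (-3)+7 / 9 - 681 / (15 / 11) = -292406 / 585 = -499.84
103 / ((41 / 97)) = 9991 / 41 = 243.68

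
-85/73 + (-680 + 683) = 134/73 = 1.84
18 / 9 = 2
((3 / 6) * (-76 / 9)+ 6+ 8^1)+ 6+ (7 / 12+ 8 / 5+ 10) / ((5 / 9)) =33937 / 900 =37.71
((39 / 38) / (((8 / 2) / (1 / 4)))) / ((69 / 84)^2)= 1911 / 20102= 0.10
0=0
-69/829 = -0.08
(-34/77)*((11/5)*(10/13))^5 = -6.13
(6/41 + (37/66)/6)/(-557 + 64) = -229/470844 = -0.00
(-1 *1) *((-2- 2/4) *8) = 20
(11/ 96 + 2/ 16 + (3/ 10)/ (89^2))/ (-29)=-911059/ 110260320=-0.01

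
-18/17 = -1.06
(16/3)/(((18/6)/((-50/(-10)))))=80/9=8.89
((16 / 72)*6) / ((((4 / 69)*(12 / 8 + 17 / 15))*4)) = 345 / 158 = 2.18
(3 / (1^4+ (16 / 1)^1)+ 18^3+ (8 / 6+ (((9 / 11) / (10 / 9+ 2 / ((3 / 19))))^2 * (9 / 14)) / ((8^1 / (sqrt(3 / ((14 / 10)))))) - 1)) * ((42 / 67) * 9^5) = 10460353203 * sqrt(105) / 6980580992+ 245904364188 / 1139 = 215894979.52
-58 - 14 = -72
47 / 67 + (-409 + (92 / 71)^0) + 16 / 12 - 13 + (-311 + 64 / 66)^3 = -71752190253745 / 2407779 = -29800156.18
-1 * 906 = -906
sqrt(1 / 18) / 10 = sqrt(2) / 60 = 0.02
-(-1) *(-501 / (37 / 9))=-4509 / 37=-121.86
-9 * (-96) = 864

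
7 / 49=1 / 7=0.14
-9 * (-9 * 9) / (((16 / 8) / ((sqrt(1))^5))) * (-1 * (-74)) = 26973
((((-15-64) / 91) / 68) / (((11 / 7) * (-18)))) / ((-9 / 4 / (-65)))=395 / 30294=0.01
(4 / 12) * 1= 1 / 3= 0.33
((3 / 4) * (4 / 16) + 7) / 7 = 115 / 112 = 1.03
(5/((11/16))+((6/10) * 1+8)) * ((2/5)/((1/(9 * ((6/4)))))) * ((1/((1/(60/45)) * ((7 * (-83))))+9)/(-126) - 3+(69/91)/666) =-2574016929/9781135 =-263.16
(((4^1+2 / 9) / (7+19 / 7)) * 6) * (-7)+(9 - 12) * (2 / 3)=-1033 / 51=-20.25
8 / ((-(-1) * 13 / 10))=6.15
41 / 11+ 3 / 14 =607 / 154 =3.94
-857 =-857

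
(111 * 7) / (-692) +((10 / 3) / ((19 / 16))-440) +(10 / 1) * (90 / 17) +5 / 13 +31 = -3085774925 / 8717124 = -353.99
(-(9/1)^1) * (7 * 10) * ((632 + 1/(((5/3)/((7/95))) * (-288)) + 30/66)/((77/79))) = -75185672151/183920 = -408795.52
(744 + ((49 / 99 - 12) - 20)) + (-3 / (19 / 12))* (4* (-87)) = 1371.86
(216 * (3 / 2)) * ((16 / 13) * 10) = 51840 / 13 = 3987.69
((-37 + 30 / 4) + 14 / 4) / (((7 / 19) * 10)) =-247 / 35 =-7.06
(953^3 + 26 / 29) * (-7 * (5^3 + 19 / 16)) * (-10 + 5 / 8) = 26605554984236025 / 3712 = 7167444769460.14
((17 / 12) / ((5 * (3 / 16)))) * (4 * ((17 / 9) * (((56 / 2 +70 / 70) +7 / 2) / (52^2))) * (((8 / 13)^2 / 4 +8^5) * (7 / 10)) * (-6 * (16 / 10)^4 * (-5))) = 849767202816 / 1373125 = 618856.41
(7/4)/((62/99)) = 693/248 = 2.79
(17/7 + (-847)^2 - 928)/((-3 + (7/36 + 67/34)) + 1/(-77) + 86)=33763565088/4012705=8414.17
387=387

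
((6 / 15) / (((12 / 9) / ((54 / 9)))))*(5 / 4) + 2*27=225 / 4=56.25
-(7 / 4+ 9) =-43 / 4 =-10.75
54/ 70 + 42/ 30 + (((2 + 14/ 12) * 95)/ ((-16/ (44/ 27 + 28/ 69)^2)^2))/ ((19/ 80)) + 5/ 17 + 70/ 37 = 876961802462352347/ 9822145092285645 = 89.28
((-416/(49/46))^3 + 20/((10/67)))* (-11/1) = 77080619247390/117649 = 655174453.22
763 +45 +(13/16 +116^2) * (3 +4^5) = 221135271/16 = 13820954.44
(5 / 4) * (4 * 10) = 50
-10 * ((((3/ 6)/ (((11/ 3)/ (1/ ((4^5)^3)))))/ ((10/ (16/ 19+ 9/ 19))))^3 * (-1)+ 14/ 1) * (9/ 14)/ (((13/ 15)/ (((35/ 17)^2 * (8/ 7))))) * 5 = -854398079708732603326639742069086332834375/ 339679744493725755629437620206725758976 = -2515.30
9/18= 0.50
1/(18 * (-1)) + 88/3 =527/18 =29.28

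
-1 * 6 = -6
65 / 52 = 5 / 4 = 1.25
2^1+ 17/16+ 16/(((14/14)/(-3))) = -719/16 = -44.94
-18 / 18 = -1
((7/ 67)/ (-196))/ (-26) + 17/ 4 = 207299/ 48776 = 4.25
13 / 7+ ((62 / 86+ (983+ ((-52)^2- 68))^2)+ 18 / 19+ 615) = 74906201106 / 5719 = 13097779.53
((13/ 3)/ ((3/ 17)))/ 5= 221/ 45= 4.91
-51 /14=-3.64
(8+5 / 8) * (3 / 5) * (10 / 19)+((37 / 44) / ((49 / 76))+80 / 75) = 3130439 / 614460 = 5.09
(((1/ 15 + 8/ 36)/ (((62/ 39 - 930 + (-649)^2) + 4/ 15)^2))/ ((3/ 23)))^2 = 63834549025/ 405981572865425697226812069175209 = 0.00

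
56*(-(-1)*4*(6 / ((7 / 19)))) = 3648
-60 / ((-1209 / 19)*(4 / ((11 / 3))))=1045 / 1209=0.86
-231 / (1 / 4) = -924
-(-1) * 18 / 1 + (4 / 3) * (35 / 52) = 737 / 39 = 18.90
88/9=9.78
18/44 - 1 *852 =-851.59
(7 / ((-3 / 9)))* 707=-14847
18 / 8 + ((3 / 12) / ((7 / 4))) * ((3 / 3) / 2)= 65 / 28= 2.32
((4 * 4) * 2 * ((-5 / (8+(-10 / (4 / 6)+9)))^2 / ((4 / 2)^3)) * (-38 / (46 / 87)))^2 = 3228271.50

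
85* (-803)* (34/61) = -2320670/61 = -38043.77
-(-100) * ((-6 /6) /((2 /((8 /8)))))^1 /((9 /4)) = -200 /9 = -22.22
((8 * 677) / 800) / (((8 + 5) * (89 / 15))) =2031 / 23140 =0.09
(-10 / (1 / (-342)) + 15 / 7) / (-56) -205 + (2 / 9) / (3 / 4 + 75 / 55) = -87277159 / 328104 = -266.00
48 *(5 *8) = 1920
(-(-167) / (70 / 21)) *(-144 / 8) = -4509 / 5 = -901.80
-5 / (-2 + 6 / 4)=10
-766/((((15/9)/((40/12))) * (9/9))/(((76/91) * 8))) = -931456/91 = -10235.78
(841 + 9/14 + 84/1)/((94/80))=787.78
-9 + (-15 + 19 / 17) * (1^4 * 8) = -120.06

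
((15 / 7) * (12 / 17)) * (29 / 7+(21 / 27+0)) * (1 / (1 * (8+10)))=3100 / 7497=0.41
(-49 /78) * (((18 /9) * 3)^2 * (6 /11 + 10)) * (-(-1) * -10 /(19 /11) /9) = 113680 /741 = 153.41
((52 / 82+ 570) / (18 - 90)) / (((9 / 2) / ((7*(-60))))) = 739.71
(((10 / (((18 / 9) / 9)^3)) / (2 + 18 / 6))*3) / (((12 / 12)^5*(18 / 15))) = 3645 / 8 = 455.62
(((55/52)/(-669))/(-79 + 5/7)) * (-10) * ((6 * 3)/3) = -1925/1588652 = -0.00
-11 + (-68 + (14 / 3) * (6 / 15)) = -1157 / 15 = -77.13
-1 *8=-8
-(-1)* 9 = 9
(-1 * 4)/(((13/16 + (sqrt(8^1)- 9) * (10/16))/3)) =3840 * sqrt(2)/5129 + 14784/5129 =3.94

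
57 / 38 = 3 / 2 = 1.50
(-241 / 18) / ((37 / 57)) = -4579 / 222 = -20.63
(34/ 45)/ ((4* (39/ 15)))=17/ 234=0.07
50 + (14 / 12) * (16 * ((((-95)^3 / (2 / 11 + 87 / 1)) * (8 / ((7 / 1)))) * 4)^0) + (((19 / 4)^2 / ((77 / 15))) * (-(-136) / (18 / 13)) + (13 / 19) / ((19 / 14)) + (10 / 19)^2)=167170001 / 333564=501.16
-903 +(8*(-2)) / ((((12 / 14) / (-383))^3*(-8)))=-19270484765 / 108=-178430414.49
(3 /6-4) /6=-7 /12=-0.58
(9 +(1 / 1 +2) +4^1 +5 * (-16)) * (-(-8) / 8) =-64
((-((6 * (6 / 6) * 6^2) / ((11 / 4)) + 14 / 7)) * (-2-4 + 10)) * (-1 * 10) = 35440 / 11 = 3221.82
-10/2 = -5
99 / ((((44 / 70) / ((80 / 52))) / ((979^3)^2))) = 2773362919307904381150 / 13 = 213335609177531106242.31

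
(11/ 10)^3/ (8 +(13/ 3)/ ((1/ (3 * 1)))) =1331/ 21000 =0.06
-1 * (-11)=11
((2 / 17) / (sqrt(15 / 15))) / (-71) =-2 / 1207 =-0.00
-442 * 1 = -442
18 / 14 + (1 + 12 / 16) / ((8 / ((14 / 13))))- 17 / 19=17333 / 27664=0.63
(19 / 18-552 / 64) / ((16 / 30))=-2725 / 192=-14.19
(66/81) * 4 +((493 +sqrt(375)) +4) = 5 * sqrt(15) +13507/27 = 519.62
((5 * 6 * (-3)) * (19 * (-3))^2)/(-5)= 58482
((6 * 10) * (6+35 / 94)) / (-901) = -17970 / 42347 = -0.42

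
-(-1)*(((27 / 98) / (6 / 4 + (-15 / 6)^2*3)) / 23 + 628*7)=14862878 / 3381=4396.00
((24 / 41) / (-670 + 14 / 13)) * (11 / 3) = -143 / 44567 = -0.00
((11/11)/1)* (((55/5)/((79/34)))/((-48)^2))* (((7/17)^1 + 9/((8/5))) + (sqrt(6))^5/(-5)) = 9031/728064 - 187* sqrt(6)/12640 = -0.02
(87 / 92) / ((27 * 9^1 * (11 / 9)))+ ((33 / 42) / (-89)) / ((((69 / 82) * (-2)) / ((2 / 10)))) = 120101 / 28371420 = 0.00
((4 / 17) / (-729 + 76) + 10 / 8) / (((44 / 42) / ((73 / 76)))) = 85064637 / 74243488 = 1.15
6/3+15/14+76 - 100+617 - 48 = 7673/14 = 548.07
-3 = -3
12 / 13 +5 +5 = 142 / 13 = 10.92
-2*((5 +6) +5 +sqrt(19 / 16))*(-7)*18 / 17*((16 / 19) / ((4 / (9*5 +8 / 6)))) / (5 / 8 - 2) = -5978112 / 3553 - 93408*sqrt(19) / 3553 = -1797.15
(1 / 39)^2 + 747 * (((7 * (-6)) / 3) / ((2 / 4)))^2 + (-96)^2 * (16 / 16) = 594864.00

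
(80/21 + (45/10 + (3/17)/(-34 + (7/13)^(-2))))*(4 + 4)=11834036/178143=66.43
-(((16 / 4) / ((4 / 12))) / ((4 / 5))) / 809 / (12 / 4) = -5 / 809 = -0.01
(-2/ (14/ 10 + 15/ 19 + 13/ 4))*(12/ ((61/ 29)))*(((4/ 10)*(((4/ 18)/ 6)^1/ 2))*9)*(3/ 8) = -2204/ 42029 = -0.05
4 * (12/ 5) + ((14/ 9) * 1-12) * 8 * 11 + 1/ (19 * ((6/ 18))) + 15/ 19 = -776822/ 855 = -908.56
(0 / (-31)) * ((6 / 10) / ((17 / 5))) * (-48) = 0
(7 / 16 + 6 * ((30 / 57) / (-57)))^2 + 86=2874017985 / 33362176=86.15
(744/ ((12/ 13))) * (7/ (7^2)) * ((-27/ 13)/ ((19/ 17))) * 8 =-227664/ 133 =-1711.76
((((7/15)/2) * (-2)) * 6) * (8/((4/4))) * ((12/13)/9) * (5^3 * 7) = -78400/39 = -2010.26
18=18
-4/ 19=-0.21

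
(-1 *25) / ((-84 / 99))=825 / 28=29.46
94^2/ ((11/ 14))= 123704/ 11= 11245.82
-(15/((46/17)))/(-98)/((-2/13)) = -3315/9016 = -0.37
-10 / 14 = -5 / 7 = -0.71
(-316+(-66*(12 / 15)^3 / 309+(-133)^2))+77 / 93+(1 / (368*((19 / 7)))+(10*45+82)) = 17905.72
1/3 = 0.33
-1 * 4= -4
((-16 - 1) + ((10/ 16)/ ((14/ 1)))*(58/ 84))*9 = -239469/ 1568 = -152.72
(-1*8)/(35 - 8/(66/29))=-264/1039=-0.25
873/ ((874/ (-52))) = -22698/ 437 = -51.94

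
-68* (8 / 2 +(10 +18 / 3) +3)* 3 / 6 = -782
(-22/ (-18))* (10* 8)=880/ 9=97.78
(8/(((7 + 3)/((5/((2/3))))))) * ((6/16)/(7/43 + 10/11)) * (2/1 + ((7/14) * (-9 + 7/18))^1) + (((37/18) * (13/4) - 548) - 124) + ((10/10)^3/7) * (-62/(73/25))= -8371615201/12435696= -673.19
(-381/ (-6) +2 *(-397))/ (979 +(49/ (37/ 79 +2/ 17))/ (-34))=-1149807/ 1537075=-0.75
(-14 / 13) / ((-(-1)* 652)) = -7 / 4238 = -0.00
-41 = -41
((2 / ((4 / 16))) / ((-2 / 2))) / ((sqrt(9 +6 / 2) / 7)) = -28 *sqrt(3) / 3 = -16.17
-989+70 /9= -8831 /9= -981.22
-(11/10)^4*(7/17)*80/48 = -102487/102000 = -1.00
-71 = -71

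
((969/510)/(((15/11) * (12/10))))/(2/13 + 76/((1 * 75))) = 13585/13656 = 0.99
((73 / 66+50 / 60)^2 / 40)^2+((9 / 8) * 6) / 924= 53617603 / 3320578800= 0.02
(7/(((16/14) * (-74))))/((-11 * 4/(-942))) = -23079/13024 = -1.77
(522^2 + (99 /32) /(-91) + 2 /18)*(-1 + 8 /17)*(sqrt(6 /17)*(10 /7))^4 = -80339205296250 /1073446283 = -74842.32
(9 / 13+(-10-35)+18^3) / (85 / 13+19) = 18810 / 83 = 226.63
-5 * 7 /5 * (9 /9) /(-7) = 1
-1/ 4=-0.25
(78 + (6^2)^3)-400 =46334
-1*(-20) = 20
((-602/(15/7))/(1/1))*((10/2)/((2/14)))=-29498/3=-9832.67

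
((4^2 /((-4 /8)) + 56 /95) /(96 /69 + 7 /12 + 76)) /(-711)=0.00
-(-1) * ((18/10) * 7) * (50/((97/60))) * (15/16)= 70875/194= 365.34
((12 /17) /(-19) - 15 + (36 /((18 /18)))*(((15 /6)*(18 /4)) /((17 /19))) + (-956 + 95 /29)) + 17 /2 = -9490911 /18734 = -506.61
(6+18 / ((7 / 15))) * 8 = 2496 / 7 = 356.57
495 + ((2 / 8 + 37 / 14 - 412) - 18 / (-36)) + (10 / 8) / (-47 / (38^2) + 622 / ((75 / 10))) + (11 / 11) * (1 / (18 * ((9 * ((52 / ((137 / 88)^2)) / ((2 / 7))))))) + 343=176051200286593055 / 409985824824576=429.41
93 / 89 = 1.04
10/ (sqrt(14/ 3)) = 5 * sqrt(42)/ 7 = 4.63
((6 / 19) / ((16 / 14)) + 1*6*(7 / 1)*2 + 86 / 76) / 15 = 6491 / 1140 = 5.69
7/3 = 2.33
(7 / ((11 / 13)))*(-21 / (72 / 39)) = -8281 / 88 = -94.10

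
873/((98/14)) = 873/7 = 124.71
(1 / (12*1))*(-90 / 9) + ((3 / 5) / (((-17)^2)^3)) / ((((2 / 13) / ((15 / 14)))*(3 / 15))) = -1689628075 / 2027555796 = -0.83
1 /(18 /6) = 0.33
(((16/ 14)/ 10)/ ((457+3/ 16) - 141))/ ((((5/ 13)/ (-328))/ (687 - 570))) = -31928832/ 885325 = -36.06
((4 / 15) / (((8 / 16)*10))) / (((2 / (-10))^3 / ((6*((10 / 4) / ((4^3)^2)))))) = -25 / 1024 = -0.02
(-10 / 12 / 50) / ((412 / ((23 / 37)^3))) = -12167 / 1252142160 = -0.00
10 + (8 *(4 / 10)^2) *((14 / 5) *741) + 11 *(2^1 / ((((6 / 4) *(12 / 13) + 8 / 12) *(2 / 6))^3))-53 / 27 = 18887733589 / 6912000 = 2732.60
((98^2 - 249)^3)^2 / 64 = 670290016633029292515625 / 64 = 10473281509891082695556.64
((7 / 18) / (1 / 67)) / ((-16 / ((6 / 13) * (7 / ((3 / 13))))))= -3283 / 144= -22.80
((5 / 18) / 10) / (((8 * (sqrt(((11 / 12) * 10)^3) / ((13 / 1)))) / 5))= 13 * sqrt(330) / 29040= 0.01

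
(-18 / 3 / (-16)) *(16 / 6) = 1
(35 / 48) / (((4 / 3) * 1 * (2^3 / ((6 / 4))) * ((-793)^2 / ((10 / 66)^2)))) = 875 / 233750719488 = 0.00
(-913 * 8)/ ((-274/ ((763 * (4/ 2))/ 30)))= 2786476/ 2055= 1355.95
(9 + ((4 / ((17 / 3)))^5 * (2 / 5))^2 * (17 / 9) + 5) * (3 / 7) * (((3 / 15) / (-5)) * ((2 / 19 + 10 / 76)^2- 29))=520764976141871019 / 74917890976979750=6.95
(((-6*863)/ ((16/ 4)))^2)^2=44929149932241/ 16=2808071870765.06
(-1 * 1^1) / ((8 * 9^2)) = -1 / 648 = -0.00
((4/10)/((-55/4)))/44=-2/3025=-0.00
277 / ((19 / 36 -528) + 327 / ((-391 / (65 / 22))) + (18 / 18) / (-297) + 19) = -128668716 / 237338749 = -0.54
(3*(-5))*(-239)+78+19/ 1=3682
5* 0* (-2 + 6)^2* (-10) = 0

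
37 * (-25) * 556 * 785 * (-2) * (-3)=-2422353000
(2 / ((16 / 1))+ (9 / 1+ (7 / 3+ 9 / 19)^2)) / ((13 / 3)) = 441977 / 112632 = 3.92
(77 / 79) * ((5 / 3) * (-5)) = -1925 / 237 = -8.12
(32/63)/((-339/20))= -640/21357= -0.03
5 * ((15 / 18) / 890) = 5 / 1068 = 0.00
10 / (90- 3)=10 / 87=0.11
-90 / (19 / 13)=-1170 / 19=-61.58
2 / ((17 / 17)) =2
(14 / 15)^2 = 196 / 225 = 0.87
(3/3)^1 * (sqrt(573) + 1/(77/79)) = 79/77 + sqrt(573) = 24.96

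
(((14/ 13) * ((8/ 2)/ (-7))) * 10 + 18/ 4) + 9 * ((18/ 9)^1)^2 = 34.35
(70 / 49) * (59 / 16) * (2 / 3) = 295 / 84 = 3.51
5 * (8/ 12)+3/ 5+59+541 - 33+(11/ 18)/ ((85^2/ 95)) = 2970037/ 5202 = 570.94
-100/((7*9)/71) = -7100/63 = -112.70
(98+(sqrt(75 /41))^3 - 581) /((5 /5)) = -483+375 *sqrt(123) /1681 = -480.53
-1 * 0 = 0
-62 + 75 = 13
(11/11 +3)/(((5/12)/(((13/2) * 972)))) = 303264/5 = 60652.80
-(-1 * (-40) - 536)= 496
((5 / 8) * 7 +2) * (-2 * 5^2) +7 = -1247 / 4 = -311.75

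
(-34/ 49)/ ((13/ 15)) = -510/ 637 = -0.80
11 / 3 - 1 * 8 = -13 / 3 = -4.33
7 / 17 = 0.41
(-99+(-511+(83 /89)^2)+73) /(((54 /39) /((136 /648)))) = -469259024 /5774409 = -81.27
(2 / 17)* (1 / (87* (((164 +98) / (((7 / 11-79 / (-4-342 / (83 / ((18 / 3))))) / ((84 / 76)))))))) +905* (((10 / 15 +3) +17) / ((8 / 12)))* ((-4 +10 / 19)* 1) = -65855288158296755 / 675756212208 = -97454.21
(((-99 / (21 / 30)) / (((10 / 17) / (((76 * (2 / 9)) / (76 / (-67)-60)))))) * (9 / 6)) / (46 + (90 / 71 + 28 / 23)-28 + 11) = 1166211849 / 368542720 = 3.16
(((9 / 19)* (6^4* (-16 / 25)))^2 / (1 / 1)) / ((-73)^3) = -34828517376 / 87771960625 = -0.40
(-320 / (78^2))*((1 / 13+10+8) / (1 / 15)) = -14.26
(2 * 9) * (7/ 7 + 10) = 198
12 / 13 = 0.92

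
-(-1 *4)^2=-16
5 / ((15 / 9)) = 3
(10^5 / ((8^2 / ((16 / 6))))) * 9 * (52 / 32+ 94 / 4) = 1884375 / 2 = 942187.50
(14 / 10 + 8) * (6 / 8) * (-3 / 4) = -423 / 80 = -5.29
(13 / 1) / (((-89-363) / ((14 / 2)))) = -91 / 452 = -0.20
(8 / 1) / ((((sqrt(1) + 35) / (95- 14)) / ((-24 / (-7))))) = 432 / 7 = 61.71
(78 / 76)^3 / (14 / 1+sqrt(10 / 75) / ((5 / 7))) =22244625 / 287693896-296595* sqrt(30) / 575387792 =0.07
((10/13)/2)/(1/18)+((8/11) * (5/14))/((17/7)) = 17090/2431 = 7.03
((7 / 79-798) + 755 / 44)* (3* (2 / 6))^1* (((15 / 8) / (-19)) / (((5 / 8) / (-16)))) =-1972.43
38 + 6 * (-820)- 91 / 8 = -39147 / 8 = -4893.38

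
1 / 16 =0.06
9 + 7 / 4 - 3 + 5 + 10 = 91 / 4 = 22.75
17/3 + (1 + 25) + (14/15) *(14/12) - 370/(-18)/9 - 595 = -226784/405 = -559.96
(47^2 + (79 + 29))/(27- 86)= -2317/59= -39.27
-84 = -84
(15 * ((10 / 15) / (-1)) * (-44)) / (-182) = -220 / 91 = -2.42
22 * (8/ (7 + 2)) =176/ 9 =19.56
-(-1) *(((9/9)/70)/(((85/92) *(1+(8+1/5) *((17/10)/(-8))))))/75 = -736/2650725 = -0.00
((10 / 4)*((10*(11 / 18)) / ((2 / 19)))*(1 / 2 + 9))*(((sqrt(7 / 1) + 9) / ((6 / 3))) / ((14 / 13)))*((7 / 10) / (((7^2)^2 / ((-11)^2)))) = 263.00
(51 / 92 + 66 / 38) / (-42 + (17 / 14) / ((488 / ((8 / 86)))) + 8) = -73535805 / 1091223523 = -0.07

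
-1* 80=-80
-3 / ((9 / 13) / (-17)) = 221 / 3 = 73.67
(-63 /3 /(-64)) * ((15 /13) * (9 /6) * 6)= 2835 /832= 3.41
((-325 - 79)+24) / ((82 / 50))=-9500 / 41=-231.71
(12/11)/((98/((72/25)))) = 0.03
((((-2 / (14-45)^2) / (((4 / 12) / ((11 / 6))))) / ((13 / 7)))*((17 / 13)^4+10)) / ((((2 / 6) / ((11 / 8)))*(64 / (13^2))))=-937961871 / 1080994304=-0.87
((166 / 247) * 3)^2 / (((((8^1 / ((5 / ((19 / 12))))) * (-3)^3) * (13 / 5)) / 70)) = -24111500 / 15069223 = -1.60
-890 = -890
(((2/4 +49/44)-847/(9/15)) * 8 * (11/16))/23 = -186127/552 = -337.19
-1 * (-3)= 3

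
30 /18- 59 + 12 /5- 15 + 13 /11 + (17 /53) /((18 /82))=-67.29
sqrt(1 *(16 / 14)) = 2 *sqrt(14) / 7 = 1.07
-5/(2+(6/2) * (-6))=5/16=0.31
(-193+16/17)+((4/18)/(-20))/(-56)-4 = -196.06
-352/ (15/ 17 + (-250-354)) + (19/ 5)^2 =3850933/ 256325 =15.02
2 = 2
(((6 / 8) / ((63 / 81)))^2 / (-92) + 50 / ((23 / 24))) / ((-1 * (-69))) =1254157 / 1658944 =0.76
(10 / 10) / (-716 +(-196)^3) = -1 / 7530252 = -0.00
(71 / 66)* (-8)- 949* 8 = -250820 / 33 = -7600.61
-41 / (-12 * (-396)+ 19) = -41 / 4771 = -0.01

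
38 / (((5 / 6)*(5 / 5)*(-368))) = -57 / 460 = -0.12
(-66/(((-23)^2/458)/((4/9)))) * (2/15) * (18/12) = -40304/7935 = -5.08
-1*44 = -44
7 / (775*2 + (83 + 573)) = 7 / 2206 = 0.00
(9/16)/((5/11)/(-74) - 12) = -0.05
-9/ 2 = -4.50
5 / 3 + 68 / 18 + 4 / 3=61 / 9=6.78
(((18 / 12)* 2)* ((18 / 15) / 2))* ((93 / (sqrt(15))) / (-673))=-279* sqrt(15) / 16825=-0.06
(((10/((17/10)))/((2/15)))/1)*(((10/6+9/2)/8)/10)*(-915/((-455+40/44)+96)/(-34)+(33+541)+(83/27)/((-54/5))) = 8634207761425/4425986448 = 1950.80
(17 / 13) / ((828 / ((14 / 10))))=119 / 53820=0.00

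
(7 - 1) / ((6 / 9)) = 9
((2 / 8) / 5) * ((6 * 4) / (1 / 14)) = 84 / 5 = 16.80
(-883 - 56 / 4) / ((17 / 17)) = -897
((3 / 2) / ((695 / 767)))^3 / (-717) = -4060958967 / 641862941000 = -0.01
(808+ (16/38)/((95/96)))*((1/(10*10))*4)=1459208/45125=32.34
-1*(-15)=15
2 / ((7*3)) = 2 / 21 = 0.10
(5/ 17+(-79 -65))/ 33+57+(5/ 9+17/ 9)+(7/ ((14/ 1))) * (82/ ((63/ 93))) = 115.61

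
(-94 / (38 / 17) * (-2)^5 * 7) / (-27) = -178976 / 513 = -348.88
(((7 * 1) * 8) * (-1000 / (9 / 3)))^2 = 348444444.44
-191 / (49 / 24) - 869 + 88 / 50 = -1176969 / 1225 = -960.79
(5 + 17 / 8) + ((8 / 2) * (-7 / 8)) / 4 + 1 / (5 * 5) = 629 / 100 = 6.29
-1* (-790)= 790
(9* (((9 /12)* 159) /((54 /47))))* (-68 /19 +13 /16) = -6284793 /2432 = -2584.21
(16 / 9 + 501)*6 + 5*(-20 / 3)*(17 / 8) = 17675 / 6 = 2945.83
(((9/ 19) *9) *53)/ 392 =4293/ 7448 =0.58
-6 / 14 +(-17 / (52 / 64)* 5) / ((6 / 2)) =-9637 / 273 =-35.30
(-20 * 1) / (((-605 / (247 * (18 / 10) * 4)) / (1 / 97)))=35568 / 58685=0.61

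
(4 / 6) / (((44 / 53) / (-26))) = -689 / 33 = -20.88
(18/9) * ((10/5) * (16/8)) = 8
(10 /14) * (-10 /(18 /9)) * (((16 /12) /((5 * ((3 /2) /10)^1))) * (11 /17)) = -4400 /1071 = -4.11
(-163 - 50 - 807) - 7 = -1027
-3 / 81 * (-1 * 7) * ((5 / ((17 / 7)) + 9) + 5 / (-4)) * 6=4669 / 306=15.26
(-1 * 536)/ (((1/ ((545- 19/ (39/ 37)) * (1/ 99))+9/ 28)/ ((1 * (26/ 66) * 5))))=-716031680/ 345411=-2072.98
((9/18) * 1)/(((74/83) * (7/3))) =249/1036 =0.24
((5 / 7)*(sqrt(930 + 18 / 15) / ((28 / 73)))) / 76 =73*sqrt(1455) / 3724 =0.75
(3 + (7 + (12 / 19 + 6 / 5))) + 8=1884 / 95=19.83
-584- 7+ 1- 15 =-605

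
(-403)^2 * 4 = 649636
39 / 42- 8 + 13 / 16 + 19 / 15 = -8387 / 1680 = -4.99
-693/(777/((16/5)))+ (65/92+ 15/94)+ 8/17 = -20634679/13598980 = -1.52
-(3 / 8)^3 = -27 / 512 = -0.05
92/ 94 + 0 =46/ 47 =0.98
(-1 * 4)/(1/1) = -4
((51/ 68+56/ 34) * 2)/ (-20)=-0.24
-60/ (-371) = 60/ 371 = 0.16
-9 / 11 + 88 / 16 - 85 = -1767 / 22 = -80.32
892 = 892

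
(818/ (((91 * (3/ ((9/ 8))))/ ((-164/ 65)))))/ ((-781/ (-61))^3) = -11418733167/ 2817784985015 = -0.00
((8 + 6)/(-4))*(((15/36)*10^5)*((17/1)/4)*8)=-14875000/3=-4958333.33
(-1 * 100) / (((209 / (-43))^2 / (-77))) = 1294300 / 3971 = 325.94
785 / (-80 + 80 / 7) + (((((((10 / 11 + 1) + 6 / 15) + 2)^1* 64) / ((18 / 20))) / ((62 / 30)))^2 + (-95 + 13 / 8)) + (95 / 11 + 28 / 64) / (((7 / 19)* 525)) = 99729901545177 / 4558215200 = 21879.16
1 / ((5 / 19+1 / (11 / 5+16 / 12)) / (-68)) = -34238 / 275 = -124.50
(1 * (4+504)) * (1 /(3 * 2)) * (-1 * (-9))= 762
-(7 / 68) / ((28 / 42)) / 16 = -21 / 2176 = -0.01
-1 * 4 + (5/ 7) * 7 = 1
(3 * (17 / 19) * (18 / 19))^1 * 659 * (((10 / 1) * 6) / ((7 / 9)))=326679480 / 2527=129275.62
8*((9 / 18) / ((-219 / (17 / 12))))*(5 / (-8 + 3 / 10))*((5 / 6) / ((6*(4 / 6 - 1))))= -2125 / 303534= -0.01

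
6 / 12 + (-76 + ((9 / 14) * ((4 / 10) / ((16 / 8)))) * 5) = -74.86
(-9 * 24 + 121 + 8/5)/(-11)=467/55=8.49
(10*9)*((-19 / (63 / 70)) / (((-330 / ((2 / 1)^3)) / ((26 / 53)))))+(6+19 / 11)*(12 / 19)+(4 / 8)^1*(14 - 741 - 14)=-22798051 / 66462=-343.02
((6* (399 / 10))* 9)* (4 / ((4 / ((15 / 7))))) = 4617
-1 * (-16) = 16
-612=-612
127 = 127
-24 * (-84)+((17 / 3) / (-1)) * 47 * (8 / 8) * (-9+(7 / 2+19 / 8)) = 68359 / 24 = 2848.29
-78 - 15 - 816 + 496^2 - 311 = 244796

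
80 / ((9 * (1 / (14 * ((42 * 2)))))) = 31360 / 3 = 10453.33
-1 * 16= -16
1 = 1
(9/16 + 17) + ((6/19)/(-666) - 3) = 491381/33744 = 14.56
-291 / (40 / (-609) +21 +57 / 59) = -10455921 / 786904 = -13.29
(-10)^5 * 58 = -5800000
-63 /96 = -21 /32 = -0.66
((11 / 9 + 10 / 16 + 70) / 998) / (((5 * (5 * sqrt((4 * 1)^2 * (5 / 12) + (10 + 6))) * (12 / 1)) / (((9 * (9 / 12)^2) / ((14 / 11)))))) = 24387 * sqrt(51) / 868659200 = 0.00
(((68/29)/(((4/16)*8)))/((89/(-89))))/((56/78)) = -663/406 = -1.63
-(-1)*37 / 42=37 / 42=0.88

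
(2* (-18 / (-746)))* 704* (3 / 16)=2376 / 373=6.37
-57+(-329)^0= -56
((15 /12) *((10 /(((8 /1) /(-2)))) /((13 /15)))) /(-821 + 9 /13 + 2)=125 /28368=0.00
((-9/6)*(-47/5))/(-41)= -141/410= -0.34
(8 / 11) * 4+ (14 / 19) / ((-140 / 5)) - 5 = -885 / 418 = -2.12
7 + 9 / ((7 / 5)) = 13.43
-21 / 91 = -3 / 13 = -0.23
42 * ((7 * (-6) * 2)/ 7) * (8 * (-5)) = 20160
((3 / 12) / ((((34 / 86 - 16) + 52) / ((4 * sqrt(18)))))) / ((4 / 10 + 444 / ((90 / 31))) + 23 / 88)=792 * sqrt(2) / 1475795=0.00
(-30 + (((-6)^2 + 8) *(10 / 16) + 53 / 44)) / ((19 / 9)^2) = -243 / 836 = -0.29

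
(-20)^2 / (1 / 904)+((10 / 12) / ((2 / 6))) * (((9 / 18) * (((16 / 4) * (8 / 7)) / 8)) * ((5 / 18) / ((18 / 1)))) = 820108825 / 2268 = 361600.01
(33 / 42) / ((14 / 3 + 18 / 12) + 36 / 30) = 0.11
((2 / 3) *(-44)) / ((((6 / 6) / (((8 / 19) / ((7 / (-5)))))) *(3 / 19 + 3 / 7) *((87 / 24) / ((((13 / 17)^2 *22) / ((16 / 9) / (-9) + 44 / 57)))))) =13242240 / 142477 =92.94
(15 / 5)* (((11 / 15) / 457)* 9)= 99 / 2285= 0.04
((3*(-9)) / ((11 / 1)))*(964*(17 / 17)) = -26028 / 11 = -2366.18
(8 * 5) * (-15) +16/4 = -596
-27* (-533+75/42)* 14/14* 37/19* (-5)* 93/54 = -127953585/532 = -240514.26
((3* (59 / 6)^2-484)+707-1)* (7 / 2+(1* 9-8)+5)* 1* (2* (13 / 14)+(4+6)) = 9690665 / 168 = 57682.53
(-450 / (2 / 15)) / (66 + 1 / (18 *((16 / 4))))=-243000 / 4753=-51.13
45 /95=9 /19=0.47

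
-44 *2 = -88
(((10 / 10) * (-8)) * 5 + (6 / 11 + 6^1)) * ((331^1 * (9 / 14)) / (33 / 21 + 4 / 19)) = -3471528 / 869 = -3994.85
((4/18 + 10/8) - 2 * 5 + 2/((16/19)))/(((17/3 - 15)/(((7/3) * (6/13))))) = 443/624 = 0.71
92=92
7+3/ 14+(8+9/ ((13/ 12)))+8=5737/ 182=31.52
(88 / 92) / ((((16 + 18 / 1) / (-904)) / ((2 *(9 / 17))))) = -178992 / 6647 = -26.93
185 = 185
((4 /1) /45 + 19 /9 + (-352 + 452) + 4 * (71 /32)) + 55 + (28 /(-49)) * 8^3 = -35419 /280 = -126.50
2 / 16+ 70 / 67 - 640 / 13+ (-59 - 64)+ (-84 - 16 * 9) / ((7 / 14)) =-4369361 / 6968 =-627.06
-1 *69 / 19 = -69 / 19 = -3.63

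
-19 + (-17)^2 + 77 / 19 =5207 / 19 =274.05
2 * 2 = 4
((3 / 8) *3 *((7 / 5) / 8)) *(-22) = -693 / 160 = -4.33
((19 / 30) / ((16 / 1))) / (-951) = -19 / 456480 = -0.00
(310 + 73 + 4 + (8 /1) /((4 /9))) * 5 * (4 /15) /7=540 /7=77.14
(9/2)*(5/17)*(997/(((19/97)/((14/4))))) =30463335/1292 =23578.43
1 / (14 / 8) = 4 / 7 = 0.57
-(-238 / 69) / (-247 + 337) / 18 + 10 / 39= 187847 / 726570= 0.26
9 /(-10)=-9 /10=-0.90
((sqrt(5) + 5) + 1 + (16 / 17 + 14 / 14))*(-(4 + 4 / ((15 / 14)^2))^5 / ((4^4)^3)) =-13225450646101 / 1189728000000000 - 13225450646101*sqrt(5) / 9447840000000000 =-0.01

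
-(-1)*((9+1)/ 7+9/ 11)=173/ 77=2.25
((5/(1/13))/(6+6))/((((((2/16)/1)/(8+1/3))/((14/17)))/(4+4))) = 364000/153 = 2379.08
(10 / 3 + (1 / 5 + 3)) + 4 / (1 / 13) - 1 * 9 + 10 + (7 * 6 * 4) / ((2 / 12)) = 1067.53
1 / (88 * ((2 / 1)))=1 / 176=0.01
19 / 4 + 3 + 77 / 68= 151 / 17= 8.88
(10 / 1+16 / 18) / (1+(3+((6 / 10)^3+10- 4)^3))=191406250 / 4292189397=0.04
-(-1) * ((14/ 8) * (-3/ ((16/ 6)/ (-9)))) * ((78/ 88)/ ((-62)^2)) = 22113/ 5412352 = 0.00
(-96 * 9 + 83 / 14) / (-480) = 12013 / 6720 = 1.79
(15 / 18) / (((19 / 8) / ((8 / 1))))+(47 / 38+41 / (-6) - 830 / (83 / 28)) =-5373 / 19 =-282.79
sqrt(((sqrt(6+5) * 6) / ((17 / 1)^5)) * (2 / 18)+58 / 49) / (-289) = -sqrt(4998 * sqrt(11)+12599811018) / 29816997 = -0.00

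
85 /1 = 85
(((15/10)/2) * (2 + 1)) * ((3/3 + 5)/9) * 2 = 3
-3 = -3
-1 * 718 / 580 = -359 / 290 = -1.24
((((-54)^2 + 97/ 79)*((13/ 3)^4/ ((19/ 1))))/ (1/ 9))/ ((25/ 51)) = 111897342557/ 112575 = 993980.39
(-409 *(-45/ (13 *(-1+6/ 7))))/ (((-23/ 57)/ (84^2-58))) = 51390477810/ 299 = 171874507.73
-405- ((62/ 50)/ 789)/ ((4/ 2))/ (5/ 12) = -13314437/ 32875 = -405.00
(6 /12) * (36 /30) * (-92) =-276 /5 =-55.20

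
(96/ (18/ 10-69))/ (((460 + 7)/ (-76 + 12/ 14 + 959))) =-2.70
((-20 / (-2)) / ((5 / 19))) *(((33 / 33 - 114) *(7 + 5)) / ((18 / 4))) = -34352 / 3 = -11450.67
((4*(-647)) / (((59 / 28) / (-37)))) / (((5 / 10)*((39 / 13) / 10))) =53623360 / 177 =302956.84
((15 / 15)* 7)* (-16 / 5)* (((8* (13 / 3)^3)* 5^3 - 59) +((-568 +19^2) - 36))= -245150752 / 135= -1815931.50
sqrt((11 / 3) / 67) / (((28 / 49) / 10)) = 35 * sqrt(2211) / 402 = 4.09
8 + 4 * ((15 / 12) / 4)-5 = 17 / 4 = 4.25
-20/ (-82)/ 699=10/ 28659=0.00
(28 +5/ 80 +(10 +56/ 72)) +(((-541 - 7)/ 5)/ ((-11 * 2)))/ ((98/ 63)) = 2330857/ 55440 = 42.04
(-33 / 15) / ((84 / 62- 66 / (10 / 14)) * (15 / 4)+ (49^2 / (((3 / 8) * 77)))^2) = -371349 / 1109448200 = -0.00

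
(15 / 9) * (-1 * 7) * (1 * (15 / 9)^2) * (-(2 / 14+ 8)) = 2375 / 9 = 263.89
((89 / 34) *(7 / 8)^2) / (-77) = -623 / 23936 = -0.03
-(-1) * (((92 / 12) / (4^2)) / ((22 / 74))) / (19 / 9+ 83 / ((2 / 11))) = 2553 / 726440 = 0.00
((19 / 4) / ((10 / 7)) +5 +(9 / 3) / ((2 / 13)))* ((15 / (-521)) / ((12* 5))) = -1113 / 83360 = -0.01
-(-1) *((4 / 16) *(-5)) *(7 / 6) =-35 / 24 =-1.46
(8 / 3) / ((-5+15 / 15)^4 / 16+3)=0.14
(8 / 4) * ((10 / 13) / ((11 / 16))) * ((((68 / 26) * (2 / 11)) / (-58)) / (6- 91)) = 128 / 593021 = 0.00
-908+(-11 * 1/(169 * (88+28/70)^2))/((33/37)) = -89936990509/99049548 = -908.00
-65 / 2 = -32.50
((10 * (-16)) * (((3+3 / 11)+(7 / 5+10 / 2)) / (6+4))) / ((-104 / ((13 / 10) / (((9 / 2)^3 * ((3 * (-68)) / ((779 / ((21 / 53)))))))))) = -6275624 / 30672675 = -0.20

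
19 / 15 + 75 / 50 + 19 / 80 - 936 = -933.00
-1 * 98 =-98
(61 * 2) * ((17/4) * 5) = 5185/2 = 2592.50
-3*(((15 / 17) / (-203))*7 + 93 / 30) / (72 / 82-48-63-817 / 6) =5584077 / 149346955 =0.04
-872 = -872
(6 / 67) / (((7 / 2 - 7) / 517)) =-6204 / 469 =-13.23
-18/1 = -18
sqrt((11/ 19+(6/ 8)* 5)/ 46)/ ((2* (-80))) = -0.00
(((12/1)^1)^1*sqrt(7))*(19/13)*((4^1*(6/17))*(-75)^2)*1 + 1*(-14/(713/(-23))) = 14/31 + 30780000*sqrt(7)/221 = 368490.16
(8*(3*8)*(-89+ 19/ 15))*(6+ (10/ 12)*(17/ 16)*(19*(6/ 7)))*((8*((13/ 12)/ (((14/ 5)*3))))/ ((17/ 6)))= -44715424/ 357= -125253.29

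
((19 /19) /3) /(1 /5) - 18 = -49 /3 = -16.33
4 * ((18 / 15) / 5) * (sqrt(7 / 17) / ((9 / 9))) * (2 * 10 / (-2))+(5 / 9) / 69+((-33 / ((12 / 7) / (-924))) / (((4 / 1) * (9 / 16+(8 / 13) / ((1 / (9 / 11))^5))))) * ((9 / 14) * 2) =13214888911927 / 1821685491-48 * sqrt(119) / 85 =7248.05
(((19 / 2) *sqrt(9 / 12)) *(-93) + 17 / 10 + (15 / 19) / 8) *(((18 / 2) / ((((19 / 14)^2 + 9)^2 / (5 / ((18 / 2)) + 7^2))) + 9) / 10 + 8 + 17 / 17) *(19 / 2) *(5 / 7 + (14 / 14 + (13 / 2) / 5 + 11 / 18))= -270248.40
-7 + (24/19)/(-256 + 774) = -7.00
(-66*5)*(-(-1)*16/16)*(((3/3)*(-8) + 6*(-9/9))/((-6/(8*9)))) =-55440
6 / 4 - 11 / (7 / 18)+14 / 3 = -929 / 42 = -22.12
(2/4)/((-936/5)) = -5/1872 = -0.00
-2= -2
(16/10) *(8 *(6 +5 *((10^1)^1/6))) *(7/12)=4816/45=107.02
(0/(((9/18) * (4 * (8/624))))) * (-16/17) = 0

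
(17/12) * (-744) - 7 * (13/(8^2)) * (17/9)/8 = -4858379/4608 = -1054.34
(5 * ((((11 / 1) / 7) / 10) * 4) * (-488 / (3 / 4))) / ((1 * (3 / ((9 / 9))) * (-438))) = 1.56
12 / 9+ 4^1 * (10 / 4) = 34 / 3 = 11.33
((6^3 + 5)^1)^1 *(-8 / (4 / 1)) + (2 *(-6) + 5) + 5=-444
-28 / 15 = -1.87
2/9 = 0.22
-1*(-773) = 773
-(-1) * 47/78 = 47/78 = 0.60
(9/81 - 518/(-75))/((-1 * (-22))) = 1579/4950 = 0.32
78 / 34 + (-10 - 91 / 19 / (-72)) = -7.64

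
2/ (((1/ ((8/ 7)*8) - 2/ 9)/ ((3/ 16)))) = -216/ 65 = -3.32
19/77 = 0.25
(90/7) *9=810/7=115.71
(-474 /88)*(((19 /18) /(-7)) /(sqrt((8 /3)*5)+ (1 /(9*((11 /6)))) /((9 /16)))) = -13509 /2056418+ 1337391*sqrt(30) /32902688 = 0.22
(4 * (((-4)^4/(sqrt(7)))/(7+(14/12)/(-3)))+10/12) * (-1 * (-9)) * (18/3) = 45+995328 * sqrt(7)/833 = 3206.33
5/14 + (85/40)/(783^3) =9600973859/26882726472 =0.36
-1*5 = -5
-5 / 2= -2.50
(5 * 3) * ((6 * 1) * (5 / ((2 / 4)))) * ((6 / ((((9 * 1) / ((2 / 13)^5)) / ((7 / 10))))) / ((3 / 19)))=85120 / 371293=0.23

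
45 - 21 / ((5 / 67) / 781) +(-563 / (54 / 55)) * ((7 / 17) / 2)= -219846.46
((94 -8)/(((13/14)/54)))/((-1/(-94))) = 6111504/13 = 470115.69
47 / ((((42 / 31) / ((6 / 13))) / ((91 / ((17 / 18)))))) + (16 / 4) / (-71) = 1861978 / 1207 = 1542.65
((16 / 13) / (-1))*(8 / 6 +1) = -112 / 39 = -2.87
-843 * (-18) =15174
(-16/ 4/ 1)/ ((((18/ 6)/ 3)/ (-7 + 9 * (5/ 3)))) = -32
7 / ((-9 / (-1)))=7 / 9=0.78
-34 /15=-2.27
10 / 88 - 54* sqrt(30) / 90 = 5 / 44 - 3* sqrt(30) / 5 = -3.17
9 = 9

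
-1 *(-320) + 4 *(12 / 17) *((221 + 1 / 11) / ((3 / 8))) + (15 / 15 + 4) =372071 / 187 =1989.68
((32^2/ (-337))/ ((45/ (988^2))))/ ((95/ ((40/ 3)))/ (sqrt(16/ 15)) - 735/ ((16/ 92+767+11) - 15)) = -20805474324248526848* sqrt(15)/ 8269416283258425 - 6749441175414898688/ 4961649769955055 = -11104.57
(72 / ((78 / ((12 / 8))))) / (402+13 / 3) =54 / 15847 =0.00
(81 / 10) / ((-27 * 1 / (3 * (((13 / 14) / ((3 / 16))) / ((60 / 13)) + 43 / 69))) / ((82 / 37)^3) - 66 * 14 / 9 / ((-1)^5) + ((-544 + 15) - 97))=-823255004268 / 53239269046175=-0.02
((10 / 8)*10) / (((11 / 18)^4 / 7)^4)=3644703927036534981427200 / 45949729863572161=79319376.59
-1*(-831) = 831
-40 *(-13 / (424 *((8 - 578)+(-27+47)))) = -13 / 5830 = -0.00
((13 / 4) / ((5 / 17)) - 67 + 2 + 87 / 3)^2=249001 / 400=622.50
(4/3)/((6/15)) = 10/3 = 3.33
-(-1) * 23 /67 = 0.34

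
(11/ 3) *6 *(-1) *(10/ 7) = -220/ 7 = -31.43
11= 11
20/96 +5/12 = 5/8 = 0.62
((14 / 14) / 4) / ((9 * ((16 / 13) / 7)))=91 / 576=0.16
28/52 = 7/13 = 0.54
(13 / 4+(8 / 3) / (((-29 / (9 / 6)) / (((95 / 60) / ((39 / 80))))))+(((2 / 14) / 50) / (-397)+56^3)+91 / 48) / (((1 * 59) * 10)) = 662381350489231 / 2225278692000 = 297.66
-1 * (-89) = 89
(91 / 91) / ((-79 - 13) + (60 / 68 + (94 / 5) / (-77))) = -0.01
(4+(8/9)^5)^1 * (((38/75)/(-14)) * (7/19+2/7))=-7799956/72335025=-0.11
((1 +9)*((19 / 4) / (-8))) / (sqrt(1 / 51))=-95*sqrt(51) / 16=-42.40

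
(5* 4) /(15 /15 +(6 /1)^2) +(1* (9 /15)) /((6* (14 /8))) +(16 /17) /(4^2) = 14453 /22015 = 0.66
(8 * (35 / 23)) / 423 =280 / 9729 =0.03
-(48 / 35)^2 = -2304 / 1225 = -1.88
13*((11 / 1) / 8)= 143 / 8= 17.88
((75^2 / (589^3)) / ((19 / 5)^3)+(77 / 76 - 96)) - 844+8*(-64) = -1450.99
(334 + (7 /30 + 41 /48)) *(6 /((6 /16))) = 5361.40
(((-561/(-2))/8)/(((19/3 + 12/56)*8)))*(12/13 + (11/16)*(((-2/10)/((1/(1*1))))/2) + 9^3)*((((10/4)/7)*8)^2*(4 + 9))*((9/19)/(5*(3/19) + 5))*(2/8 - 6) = -6868521441/281600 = -24391.06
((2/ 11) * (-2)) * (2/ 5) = -8/ 55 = -0.15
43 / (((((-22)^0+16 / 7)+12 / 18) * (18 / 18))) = 903 / 83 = 10.88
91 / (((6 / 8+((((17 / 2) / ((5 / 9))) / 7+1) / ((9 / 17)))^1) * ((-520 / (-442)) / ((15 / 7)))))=208845 / 8527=24.49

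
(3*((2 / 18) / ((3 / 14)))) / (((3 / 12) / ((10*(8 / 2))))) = 2240 / 9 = 248.89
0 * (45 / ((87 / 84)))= 0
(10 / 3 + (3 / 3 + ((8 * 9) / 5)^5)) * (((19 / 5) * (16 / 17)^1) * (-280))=-98820804901504 / 159375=-620052109.19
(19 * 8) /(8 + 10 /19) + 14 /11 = 17018 /891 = 19.10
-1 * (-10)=10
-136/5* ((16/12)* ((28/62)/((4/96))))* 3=-182784/155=-1179.25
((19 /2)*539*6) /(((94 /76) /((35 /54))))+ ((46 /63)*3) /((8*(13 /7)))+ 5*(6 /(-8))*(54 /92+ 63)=16049034433 /1011816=15861.61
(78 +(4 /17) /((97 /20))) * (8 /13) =1029616 /21437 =48.03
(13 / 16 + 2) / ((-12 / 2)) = -15 / 32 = -0.47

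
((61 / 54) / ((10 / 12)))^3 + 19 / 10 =4.39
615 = 615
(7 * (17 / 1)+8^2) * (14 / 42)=61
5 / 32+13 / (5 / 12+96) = 829 / 2848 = 0.29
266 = 266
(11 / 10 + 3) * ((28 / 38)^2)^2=787528 / 651605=1.21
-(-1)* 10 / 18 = 5 / 9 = 0.56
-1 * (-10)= 10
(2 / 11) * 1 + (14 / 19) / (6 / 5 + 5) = 1948 / 6479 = 0.30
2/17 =0.12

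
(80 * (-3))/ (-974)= 120/ 487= 0.25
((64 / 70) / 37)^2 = 1024 / 1677025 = 0.00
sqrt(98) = 9.90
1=1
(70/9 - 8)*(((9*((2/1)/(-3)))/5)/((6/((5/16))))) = 1/72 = 0.01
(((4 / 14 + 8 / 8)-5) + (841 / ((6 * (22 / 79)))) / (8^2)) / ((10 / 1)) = 49085 / 118272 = 0.42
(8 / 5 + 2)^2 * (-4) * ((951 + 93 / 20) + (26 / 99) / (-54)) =-204355156 / 4125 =-49540.64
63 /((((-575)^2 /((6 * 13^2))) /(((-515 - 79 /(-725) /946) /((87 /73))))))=-274527837494001 /3288007765625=-83.49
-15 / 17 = -0.88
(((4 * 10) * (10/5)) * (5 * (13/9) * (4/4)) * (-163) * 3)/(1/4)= -3390400/3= -1130133.33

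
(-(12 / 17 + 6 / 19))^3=-35937000 / 33698267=-1.07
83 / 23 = 3.61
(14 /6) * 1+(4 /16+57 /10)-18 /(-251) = 125827 /15060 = 8.36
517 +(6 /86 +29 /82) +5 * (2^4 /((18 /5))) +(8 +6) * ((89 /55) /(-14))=939056999 /1745370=538.03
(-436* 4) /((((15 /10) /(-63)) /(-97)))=-7105056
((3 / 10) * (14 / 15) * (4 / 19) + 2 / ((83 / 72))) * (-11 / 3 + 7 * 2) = 2192444 / 118275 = 18.54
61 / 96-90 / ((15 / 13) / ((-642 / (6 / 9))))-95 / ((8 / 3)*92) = 41463065 / 552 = 75114.25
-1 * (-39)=39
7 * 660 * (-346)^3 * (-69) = 13204421002080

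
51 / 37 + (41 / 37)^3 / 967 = 67583894 / 48981451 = 1.38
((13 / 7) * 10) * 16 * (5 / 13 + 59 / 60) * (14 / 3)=17072 / 9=1896.89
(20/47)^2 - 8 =-17272/2209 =-7.82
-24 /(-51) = 8 /17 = 0.47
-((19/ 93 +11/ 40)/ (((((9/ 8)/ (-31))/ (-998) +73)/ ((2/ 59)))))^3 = -45074990138557748032/ 4088327778952289522061887179125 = -0.00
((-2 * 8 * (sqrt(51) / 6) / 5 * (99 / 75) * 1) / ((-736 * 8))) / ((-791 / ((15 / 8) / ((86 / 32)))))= -33 * sqrt(51) / 312919600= -0.00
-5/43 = -0.12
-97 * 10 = -970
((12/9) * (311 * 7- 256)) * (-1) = -7684/3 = -2561.33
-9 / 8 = -1.12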